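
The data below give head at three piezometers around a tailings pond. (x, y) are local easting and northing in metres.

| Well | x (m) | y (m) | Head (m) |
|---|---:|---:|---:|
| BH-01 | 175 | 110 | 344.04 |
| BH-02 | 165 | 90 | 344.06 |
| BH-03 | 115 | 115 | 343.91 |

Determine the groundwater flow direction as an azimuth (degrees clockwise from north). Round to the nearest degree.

Taking BH-01 as reference: BH-02−BH-01 = (-10, -20, +0.02); BH-03−BH-01 = (-60, 5, -0.13).
Determinant of the coordinate differences = (-10)·5 − (-60)·(-20) = -1250.
∂h/∂x = [(+0.02)·5 − (-0.13)·(-20)] / -1250 = +0.002000
∂h/∂y = [(-10)·(-0.13) − (-60)·(+0.02)] / -1250 = -0.002000
Flow direction (−∇h) has components (-0.002000 E, +0.002000 N).
Azimuth = atan2(E, N) = atan2(-0.002000, +0.002000) = 315.0° ≈ 315°.

315°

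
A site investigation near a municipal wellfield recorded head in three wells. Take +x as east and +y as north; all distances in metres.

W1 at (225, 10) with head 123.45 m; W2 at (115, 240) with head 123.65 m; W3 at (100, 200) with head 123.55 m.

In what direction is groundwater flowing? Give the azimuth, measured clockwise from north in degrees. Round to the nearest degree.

Three-point gradient (reference W1): Δ to W2 = (-110, 230, +0.20), Δ to W3 = (-125, 190, +0.10).
∂h/∂x = +0.001911, ∂h/∂y = +0.001783 (det = 7850).
Flow direction (−∇h) has components (-0.001911 E, -0.001783 N).
Azimuth = atan2(E, N) = atan2(-0.001911, -0.001783) = 227.0° ≈ 227°.

227°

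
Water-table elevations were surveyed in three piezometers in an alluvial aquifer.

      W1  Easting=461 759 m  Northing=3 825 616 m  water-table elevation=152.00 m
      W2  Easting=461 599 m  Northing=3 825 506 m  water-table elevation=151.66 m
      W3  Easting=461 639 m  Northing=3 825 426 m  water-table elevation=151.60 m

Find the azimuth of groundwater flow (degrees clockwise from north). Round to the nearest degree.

222°

Three-point gradient (reference W1): Δ to W2 = (-160, -110, -0.34), Δ to W3 = (-120, -190, -0.40).
∂h/∂x = +0.001198, ∂h/∂y = +0.001349 (det = 17200).
Flow direction (−∇h) has components (-0.001198 E, -0.001349 N).
Azimuth = atan2(E, N) = atan2(-0.001198, -0.001349) = 221.6° ≈ 222°.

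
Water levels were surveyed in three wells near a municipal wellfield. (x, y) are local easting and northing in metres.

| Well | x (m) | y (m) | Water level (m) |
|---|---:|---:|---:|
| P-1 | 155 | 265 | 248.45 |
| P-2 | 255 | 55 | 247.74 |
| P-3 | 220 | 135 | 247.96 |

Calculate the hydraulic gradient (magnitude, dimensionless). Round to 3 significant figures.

0.0169

Taking P-1 as reference: P-2−P-1 = (100, -210, -0.71); P-3−P-1 = (65, -130, -0.49).
Determinant of the coordinate differences = 100·(-130) − 65·(-210) = 650.
∂h/∂x = [(-0.71)·(-130) − (-0.49)·(-210)] / 650 = -0.01631
∂h/∂y = [100·(-0.49) − 65·(-0.71)] / 650 = -0.004385
|∇h| = √(-0.01631² + -0.004385²) = 0.01689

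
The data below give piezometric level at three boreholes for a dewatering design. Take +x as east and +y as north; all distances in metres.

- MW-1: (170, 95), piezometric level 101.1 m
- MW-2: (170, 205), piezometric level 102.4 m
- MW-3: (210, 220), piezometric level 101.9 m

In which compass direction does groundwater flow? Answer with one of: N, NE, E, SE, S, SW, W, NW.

SE

Taking MW-1 as reference: MW-2−MW-1 = (0, 110, +1.3); MW-3−MW-1 = (40, 125, +0.8).
Solve a·Δx + b·Δy = Δh: det = 0·125 − 40·110 = -4400.
∂h/∂x = [(+1.3)·125 − (+0.8)·110] / -4400 = -0.01693
∂h/∂y = [0·(+0.8) − 40·(+1.3)] / -4400 = +0.01182
Flow = −∇h = (+0.01693 east, -0.01182 north), which points southeast.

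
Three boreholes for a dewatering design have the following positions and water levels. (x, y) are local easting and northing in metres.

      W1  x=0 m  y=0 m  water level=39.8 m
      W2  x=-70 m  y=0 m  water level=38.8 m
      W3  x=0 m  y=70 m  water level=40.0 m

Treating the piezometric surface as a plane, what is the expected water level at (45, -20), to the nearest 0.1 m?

40.4 m

∂h/∂x = (38.8 − 39.8) / (-70 − 0) = +0.01429
∂h/∂y = (40.0 − 39.8) / (70 − 0) = +0.002857
h(45, -20) = 39.8 + (+0.01429)·(45) + (+0.002857)·(-20) = 39.8 +0.643 -0.057 = 40.386 m.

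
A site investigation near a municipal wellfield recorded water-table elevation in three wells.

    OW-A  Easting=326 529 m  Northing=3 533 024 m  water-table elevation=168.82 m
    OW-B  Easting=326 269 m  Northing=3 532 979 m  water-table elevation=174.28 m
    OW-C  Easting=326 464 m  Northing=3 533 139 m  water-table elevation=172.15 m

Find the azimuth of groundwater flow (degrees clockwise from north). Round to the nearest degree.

123°

Three-point gradient (reference OW-A): Δ to OW-B = (-260, -45, +5.46), Δ to OW-C = (-65, 115, +3.33).
∂h/∂x = -0.02369, ∂h/∂y = +0.01556 (det = -32825).
Flow direction (−∇h) has components (+0.02369 E, -0.01556 N).
Azimuth = atan2(E, N) = atan2(+0.02369, -0.01556) = 123.3° ≈ 123°.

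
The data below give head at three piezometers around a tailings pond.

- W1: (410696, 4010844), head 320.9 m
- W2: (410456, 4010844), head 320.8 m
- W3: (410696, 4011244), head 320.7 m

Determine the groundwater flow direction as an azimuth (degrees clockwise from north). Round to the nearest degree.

∂h/∂x = (320.8 − 320.9) / (410456 − 410696) = +0.0004167
∂h/∂y = (320.7 − 320.9) / (4011244 − 4010844) = -0.0005000
Flow direction (−∇h) has components (-0.0004167 E, +0.0005000 N).
Azimuth = atan2(E, N) = atan2(-0.0004167, +0.0005000) = 320.2° ≈ 320°.

320°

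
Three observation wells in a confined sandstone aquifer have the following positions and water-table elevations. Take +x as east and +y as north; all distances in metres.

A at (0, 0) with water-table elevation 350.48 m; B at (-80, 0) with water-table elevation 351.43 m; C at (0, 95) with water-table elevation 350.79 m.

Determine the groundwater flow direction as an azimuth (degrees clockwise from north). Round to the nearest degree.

∂h/∂x = (351.43 − 350.48) / (-80 − 0) = -0.01187
∂h/∂y = (350.79 − 350.48) / (95 − 0) = +0.003263
Flow direction (−∇h) has components (+0.01187 E, -0.003263 N).
Azimuth = atan2(E, N) = atan2(+0.01187, -0.003263) = 105.4° ≈ 105°.

105°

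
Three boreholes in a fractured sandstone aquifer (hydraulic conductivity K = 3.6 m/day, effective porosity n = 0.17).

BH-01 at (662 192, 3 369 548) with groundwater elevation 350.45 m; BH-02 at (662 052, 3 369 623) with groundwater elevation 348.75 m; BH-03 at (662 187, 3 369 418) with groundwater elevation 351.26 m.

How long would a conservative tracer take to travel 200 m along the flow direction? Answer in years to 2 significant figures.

2.4 years

Taking BH-01 as reference: BH-02−BH-01 = (-140, 75, -1.70); BH-03−BH-01 = (-5, -130, +0.81).
Solve a·Δx + b·Δy = Δh: det = (-140)·(-130) − (-5)·75 = 18575.
∂h/∂x = [(-1.70)·(-130) − (+0.81)·75] / 18575 = +0.008627
∂h/∂y = [(-140)·(+0.81) − (-5)·(-1.70)] / 18575 = -0.006563
|∇h| = √(0.008627² + -0.006563²) = 0.01084
Seepage velocity v = K·i/n = 3.6 × 0.01084 / 0.17 = 0.2296 m/day.
t = 200 / 0.2296 = 871.1 days = 2.38 years.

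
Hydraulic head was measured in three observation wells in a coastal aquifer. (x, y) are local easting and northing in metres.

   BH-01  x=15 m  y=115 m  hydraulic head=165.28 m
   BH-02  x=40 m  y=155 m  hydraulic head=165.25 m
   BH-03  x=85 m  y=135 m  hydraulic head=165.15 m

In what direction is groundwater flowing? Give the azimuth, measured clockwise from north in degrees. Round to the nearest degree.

Three-point gradient (reference BH-01): Δ to BH-02 = (25, 40, -0.03), Δ to BH-03 = (70, 20, -0.13).
∂h/∂x = -0.002000, ∂h/∂y = +0.0005000 (det = -2300).
Flow direction (−∇h) has components (+0.002000 E, -0.0005000 N).
Azimuth = atan2(E, N) = atan2(+0.002000, -0.0005000) = 104.0° ≈ 104°.

104°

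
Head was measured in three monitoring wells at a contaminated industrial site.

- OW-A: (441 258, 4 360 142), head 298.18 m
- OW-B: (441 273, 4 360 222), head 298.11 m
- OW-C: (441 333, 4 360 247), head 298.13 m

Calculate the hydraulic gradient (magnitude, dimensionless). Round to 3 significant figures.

Differences from OW-A: to OW-B (Δx, Δy, Δh) = (15, 80, -0.07); to OW-C = (75, 105, -0.05).
Solve a·Δx + b·Δy = Δh: det = 15·105 − 75·80 = -4425.
∂h/∂x = [(-0.07)·105 − (-0.05)·80] / -4425 = +0.0007571
∂h/∂y = [15·(-0.05) − 75·(-0.07)] / -4425 = -0.001017
|∇h| = √(0.0007571² + -0.001017²) = 0.001268

0.00127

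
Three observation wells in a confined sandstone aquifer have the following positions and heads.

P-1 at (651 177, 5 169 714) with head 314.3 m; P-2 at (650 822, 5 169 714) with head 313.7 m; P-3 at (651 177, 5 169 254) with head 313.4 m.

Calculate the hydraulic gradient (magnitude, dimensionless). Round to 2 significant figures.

∂h/∂x = (313.7 − 314.3) / (650822 − 651177) = +0.001690
∂h/∂y = (313.4 − 314.3) / (5169254 − 5169714) = +0.001957
|∇h| = √(0.001690² + 0.001957²) = 0.002586

0.0026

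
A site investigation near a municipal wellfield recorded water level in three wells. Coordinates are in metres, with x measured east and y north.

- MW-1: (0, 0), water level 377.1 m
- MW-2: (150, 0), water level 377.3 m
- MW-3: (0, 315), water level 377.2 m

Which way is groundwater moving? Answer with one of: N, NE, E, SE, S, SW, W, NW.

∂h/∂x = (377.3 − 377.1) / (150 − 0) = +0.001333
∂h/∂y = (377.2 − 377.1) / (315 − 0) = +0.0003175
Flow = −∇h = (-0.001333 east, -0.0003175 north), which points west.

W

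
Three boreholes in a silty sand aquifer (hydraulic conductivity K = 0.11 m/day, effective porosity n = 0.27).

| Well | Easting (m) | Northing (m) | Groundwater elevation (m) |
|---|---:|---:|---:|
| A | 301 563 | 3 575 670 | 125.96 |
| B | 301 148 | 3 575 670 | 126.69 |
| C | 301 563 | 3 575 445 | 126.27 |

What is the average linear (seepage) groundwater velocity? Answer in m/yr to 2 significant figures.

∂h/∂x = (126.69 − 125.96) / (301148 − 301563) = -0.001759
∂h/∂y = (126.27 − 125.96) / (3575445 − 3575670) = -0.001378
|∇h| = √(-0.001759² + -0.001378²) = 0.002234
Seepage velocity v = K·i/n = 0.11 × 0.002234 / 0.27 = 0.0009101 m/day = 0.3324 m/yr.

0.33 m/yr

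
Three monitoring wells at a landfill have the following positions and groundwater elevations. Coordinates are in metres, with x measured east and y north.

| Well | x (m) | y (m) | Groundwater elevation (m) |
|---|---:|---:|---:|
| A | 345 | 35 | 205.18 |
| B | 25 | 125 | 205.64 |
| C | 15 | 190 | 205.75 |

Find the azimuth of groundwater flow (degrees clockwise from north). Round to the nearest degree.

Taking A as reference: B−A = (-320, 90, +0.46); C−A = (-330, 155, +0.57).
Determinant of the coordinate differences = (-320)·155 − (-330)·90 = -19900.
∂h/∂x = [(+0.46)·155 − (+0.57)·90] / -19900 = -0.001005
∂h/∂y = [(-320)·(+0.57) − (-330)·(+0.46)] / -19900 = +0.001538
Flow direction (−∇h) has components (+0.001005 E, -0.001538 N).
Azimuth = atan2(E, N) = atan2(+0.001005, -0.001538) = 146.8° ≈ 147°.

147°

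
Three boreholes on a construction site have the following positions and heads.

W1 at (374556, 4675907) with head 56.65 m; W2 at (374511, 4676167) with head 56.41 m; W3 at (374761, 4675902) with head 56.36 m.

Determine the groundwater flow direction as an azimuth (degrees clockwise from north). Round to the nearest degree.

051°

Taking W1 as reference: W2−W1 = (-45, 260, -0.24); W3−W1 = (205, -5, -0.29).
Solve a·Δx + b·Δy = Δh: det = (-45)·(-5) − 205·260 = -53075.
∂h/∂x = [(-0.24)·(-5) − (-0.29)·260] / -53075 = -0.001443
∂h/∂y = [(-45)·(-0.29) − 205·(-0.24)] / -53075 = -0.001173
Flow direction (−∇h) has components (+0.001443 E, +0.001173 N).
Azimuth = atan2(E, N) = atan2(+0.001443, +0.001173) = 50.9° ≈ 051°.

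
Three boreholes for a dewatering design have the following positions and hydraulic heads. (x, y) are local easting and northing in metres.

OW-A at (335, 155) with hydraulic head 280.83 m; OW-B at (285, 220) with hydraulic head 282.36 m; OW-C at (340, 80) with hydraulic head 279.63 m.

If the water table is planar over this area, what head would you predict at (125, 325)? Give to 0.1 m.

285.7 m

Three-point gradient (reference OW-A): Δ to OW-B = (-50, 65, +1.53), Δ to OW-C = (5, -75, -1.20).
∂h/∂x = -0.01073, ∂h/∂y = +0.01528 (det = 3425).
h(125, 325) = 280.83 + (-0.01073)·(-210) + (+0.01528)·(170) = 280.83 +2.253 +2.598 = 285.682 m.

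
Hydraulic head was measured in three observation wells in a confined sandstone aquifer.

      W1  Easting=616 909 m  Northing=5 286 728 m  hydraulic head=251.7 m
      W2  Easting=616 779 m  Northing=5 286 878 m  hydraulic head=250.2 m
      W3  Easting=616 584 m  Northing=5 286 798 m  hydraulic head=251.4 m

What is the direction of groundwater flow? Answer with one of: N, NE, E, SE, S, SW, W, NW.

Differences from W1: to W2 (Δx, Δy, Δh) = (-130, 150, -1.5); to W3 = (-325, 70, -0.3).
Determinant of the coordinate differences = (-130)·70 − (-325)·150 = 39650.
∂h/∂x = [(-1.5)·70 − (-0.3)·150] / 39650 = -0.001513
∂h/∂y = [(-130)·(-0.3) − (-325)·(-1.5)] / 39650 = -0.01131
Flow = −∇h = (+0.001513 east, +0.01131 north), which points north.

N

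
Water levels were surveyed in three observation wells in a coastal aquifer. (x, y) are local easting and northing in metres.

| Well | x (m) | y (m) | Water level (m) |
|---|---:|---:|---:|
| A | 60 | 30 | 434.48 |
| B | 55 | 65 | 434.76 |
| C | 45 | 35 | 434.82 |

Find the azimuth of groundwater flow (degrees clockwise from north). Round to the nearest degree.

Taking A as reference: B−A = (-5, 35, +0.28); C−A = (-15, 5, +0.34).
Determinant of the coordinate differences = (-5)·5 − (-15)·35 = 500.
∂h/∂x = [(+0.28)·5 − (+0.34)·35] / 500 = -0.02100
∂h/∂y = [(-5)·(+0.34) − (-15)·(+0.28)] / 500 = +0.005000
Flow direction (−∇h) has components (+0.02100 E, -0.005000 N).
Azimuth = atan2(E, N) = atan2(+0.02100, -0.005000) = 103.4° ≈ 103°.

103°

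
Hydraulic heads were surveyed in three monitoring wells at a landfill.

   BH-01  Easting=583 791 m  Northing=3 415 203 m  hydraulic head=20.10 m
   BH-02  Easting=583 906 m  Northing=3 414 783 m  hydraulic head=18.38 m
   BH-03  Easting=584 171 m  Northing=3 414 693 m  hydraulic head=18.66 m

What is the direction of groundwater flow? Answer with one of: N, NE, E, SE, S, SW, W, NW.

Differences from BH-01: to BH-02 (Δx, Δy, Δh) = (115, -420, -1.72); to BH-03 = (380, -510, -1.44).
Solve a·Δx + b·Δy = Δh: det = 115·(-510) − 380·(-420) = 100950.
∂h/∂x = [(-1.72)·(-510) − (-1.44)·(-420)] / 100950 = +0.002698
∂h/∂y = [115·(-1.44) − 380·(-1.72)] / 100950 = +0.004834
Flow = −∇h = (-0.002698 east, -0.004834 north), which points southwest.

SW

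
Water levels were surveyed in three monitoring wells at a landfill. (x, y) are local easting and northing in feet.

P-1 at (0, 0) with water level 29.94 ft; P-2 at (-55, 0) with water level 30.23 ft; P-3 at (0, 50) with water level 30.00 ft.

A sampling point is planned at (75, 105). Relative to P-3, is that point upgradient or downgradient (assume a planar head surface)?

∂h/∂x = (30.23 − 29.94) / (-55 − 0) = -0.005273
∂h/∂y = (30.00 − 29.94) / (50 − 0) = +0.001200
Head at (75, 105) = 29.94 + (-0.005273)·(75) + (+0.001200)·(105) = 29.67 ft.
That is lower than the 30.00 ft at P-3, so the point is downgradient.

downgradient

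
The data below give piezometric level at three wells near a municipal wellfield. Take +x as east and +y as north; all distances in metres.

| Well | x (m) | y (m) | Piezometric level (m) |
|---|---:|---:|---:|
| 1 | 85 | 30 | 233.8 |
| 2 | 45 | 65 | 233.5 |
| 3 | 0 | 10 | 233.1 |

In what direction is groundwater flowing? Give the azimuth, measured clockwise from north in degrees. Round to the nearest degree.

Differences from 1: to 2 (Δx, Δy, Δh) = (-40, 35, -0.3); to 3 = (-85, -20, -0.7).
Solve a·Δx + b·Δy = Δh: det = (-40)·(-20) − (-85)·35 = 3775.
∂h/∂x = [(-0.3)·(-20) − (-0.7)·35] / 3775 = +0.008079
∂h/∂y = [(-40)·(-0.7) − (-85)·(-0.3)] / 3775 = +0.0006623
Flow direction (−∇h) has components (-0.008079 E, -0.0006623 N).
Azimuth = atan2(E, N) = atan2(-0.008079, -0.0006623) = 265.3° ≈ 265°.

265°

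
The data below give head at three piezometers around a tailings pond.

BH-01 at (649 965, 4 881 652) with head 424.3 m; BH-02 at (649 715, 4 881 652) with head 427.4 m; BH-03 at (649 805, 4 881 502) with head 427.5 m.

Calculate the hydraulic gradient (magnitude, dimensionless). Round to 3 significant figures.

0.0148

With h = a·x + b·y + c and BH-01 as origin, the differences give:
  (-250)·a + 0·b = +3.1
  (-160)·a + (-150)·b = +3.2
Eliminate b (×(-150) and ×0, subtract): 37500·a = -465.00 → a = ∂h/∂x = -0.01240
Back-substitute: b = ∂h/∂y = -0.008107.
|∇h| = √(-0.01240² + -0.008107²) = 0.01481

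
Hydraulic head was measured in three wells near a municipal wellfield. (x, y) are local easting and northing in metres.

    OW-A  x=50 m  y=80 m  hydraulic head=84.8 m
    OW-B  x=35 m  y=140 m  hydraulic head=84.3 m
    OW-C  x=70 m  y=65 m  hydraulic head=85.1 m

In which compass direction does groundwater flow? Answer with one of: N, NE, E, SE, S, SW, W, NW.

With h = a·x + b·y + c and OW-A as origin, the differences give:
  (-15)·a + 60·b = -0.5
  20·a + (-15)·b = +0.3
Eliminate b (×(-15) and ×60, subtract): -975·a = -10.50 → a = ∂h/∂x = +0.01077
Back-substitute: b = ∂h/∂y = -0.005641.
Flow = −∇h = (-0.01077 east, +0.005641 north), which points northwest.

NW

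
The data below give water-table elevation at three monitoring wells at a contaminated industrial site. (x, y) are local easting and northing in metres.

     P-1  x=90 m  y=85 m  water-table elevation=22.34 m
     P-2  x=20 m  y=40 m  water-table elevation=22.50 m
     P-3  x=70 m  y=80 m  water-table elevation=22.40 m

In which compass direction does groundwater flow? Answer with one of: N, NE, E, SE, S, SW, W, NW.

Differences from P-1: to P-2 (Δx, Δy, Δh) = (-70, -45, +0.16); to P-3 = (-20, -5, +0.06).
Determinant of the coordinate differences = (-70)·(-5) − (-20)·(-45) = -550.
∂h/∂x = [(+0.16)·(-5) − (+0.06)·(-45)] / -550 = -0.003455
∂h/∂y = [(-70)·(+0.06) − (-20)·(+0.16)] / -550 = +0.001818
Flow = −∇h = (+0.003455 east, -0.001818 north), which points southeast.

SE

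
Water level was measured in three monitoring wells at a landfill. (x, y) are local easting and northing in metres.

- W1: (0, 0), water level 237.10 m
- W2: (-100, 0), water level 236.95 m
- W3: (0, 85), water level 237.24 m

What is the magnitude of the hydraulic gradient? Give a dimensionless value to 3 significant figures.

0.00223

∂h/∂x = (236.95 − 237.10) / (-100 − 0) = +0.001500
∂h/∂y = (237.24 − 237.10) / (85 − 0) = +0.001647
|∇h| = √(0.001500² + 0.001647²) = 0.002228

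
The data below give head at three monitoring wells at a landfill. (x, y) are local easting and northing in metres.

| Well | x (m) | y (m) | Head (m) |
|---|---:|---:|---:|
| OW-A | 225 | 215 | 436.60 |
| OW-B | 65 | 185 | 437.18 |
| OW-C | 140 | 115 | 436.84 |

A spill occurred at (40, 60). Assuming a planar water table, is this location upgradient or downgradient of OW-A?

upgradient

Three-point gradient (reference OW-A): Δ to OW-B = (-160, -30, +0.58), Δ to OW-C = (-85, -100, +0.24).
∂h/∂x = -0.003777, ∂h/∂y = +0.0008104 (det = 13450).
Head at (40, 60) = 436.60 + (-0.003777)·(-185) + (+0.0008104)·(-155) = 437.17 m.
That is higher than the 436.60 m at OW-A, so the point is upgradient.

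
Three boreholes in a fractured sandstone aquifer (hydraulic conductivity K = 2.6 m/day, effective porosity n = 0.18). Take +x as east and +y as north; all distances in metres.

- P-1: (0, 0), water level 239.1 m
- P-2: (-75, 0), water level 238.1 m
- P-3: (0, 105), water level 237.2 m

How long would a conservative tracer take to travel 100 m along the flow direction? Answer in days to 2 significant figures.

310 days

∂h/∂x = (238.1 − 239.1) / (-75 − 0) = +0.01333
∂h/∂y = (237.2 − 239.1) / (105 − 0) = -0.01810
|∇h| = √(0.01333² + -0.01810²) = 0.02248
Seepage velocity v = K·i/n = 2.6 × 0.02248 / 0.18 = 0.3247 m/day.
t = 100 / 0.3247 = 308 days.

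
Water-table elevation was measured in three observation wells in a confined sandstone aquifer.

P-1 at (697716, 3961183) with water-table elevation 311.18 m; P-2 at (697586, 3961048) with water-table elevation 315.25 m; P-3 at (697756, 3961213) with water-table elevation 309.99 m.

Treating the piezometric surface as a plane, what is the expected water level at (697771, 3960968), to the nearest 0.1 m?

Taking P-1 as reference: P-2−P-1 = (-130, -135, +4.07); P-3−P-1 = (40, 30, -1.19).
Determinant of the coordinate differences = (-130)·30 − 40·(-135) = 1500.
∂h/∂x = [(+4.07)·30 − (-1.19)·(-135)] / 1500 = -0.02570
∂h/∂y = [(-130)·(-1.19) − 40·(+4.07)] / 1500 = -0.005400
h(697771, 3960968) = 311.18 + (-0.02570)·(55) + (-0.005400)·(-215) = 311.18 -1.413 +1.161 = 310.927 m.

310.9 m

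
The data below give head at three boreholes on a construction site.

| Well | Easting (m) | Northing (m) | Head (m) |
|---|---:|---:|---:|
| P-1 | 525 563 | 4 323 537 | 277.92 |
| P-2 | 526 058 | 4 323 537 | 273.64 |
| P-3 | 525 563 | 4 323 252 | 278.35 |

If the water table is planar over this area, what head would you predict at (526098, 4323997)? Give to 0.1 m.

272.6 m

∂h/∂x = (273.64 − 277.92) / (526058 − 525563) = -0.008646
∂h/∂y = (278.35 − 277.92) / (4323252 − 4323537) = -0.001509
h(526098, 4323997) = 277.92 + (-0.008646)·(535) + (-0.001509)·(460) = 277.92 -4.626 -0.694 = 272.600 m.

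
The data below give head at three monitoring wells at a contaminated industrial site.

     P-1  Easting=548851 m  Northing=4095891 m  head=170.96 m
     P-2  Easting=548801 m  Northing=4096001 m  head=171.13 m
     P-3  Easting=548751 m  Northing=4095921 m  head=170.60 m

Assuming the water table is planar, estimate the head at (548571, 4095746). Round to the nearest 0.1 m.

Three-point gradient (reference P-1): Δ to P-2 = (-50, 110, +0.17), Δ to P-3 = (-100, 30, -0.36).
∂h/∂x = +0.004705, ∂h/∂y = +0.003684 (det = 9500).
h(548571, 4095746) = 170.96 + (+0.004705)·(-280) + (+0.003684)·(-145) = 170.96 -1.317 -0.534 = 169.108 m.

169.1 m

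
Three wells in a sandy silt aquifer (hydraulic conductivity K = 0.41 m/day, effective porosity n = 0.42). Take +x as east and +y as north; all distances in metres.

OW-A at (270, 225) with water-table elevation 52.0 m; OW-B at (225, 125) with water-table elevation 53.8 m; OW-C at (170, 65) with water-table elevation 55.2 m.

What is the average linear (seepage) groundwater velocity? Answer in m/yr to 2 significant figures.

6.1 m/yr

Differences from OW-A: to OW-B (Δx, Δy, Δh) = (-45, -100, +1.8); to OW-C = (-100, -160, +3.2).
Determinant of the coordinate differences = (-45)·(-160) − (-100)·(-100) = -2800.
∂h/∂x = [(+1.8)·(-160) − (+3.2)·(-100)] / -2800 = -0.01143
∂h/∂y = [(-45)·(+3.2) − (-100)·(+1.8)] / -2800 = -0.01286
|∇h| = √(-0.01143² + -0.01286²) = 0.01721
Seepage velocity v = K·i/n = 0.41 × 0.01721 / 0.42 = 0.0168 m/day = 6.136 m/yr.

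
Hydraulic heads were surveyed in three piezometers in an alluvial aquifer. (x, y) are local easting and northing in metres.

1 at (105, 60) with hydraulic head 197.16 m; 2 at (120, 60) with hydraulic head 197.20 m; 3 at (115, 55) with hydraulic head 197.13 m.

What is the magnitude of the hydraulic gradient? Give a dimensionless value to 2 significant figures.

0.012

Three-point gradient (reference 1): Δ to 2 = (15, 0, +0.04), Δ to 3 = (10, -5, -0.03).
∂h/∂x = +0.002667, ∂h/∂y = +0.01133 (det = -75).
|∇h| = √(0.002667² + 0.01133²) = 0.01164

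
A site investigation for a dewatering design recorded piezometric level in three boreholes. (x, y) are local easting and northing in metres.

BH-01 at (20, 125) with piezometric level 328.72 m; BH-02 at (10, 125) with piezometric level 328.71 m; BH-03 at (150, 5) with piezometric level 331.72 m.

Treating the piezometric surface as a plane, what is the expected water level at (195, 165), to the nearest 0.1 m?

327.9 m

With h = a·x + b·y + c and BH-01 as origin, the differences give:
  (-10)·a + 0·b = -0.01
  130·a + (-120)·b = +3.00
Eliminate b (×(-120) and ×0, subtract): 1200·a = 1.200 → a = ∂h/∂x = +0.001000
Back-substitute: b = ∂h/∂y = -0.02392.
h(195, 165) = 328.72 + (+0.001000)·(175) + (-0.02392)·(40) = 328.72 +0.175 -0.957 = 327.938 m.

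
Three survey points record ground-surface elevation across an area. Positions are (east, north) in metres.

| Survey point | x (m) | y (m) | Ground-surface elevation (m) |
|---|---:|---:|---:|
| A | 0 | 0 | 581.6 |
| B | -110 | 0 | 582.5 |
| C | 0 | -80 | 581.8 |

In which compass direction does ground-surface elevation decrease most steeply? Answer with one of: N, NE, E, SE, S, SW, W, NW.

E

∂z/∂x = (582.5 − 581.6) / (-110 − 0) = -0.008182
∂z/∂y = (581.8 − 581.6) / (-80 − 0) = -0.002500
Steepest decrease is along −∇f = (+0.008182 E, +0.002500 N) → east.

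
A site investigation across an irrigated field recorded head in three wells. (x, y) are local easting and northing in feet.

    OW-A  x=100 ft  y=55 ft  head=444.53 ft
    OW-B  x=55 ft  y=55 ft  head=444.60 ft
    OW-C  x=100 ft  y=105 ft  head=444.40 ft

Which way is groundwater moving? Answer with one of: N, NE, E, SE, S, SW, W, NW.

NE

Differences from OW-A: to OW-B (Δx, Δy, Δh) = (-45, 0, +0.07); to OW-C = (0, 50, -0.13).
Solve a·Δx + b·Δy = Δh: det = (-45)·50 − 0·0 = -2250.
∂h/∂x = [(+0.07)·50 − (-0.13)·0] / -2250 = -0.001556
∂h/∂y = [(-45)·(-0.13) − 0·(+0.07)] / -2250 = -0.002600
Flow = −∇h = (+0.001556 east, +0.002600 north), which points northeast.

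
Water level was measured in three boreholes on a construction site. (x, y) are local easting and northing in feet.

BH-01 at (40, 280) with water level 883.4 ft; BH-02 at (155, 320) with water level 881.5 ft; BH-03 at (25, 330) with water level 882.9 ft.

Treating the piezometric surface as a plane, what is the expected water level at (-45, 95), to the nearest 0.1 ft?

886.9 ft

Taking BH-01 as reference: BH-02−BH-01 = (115, 40, -1.9); BH-03−BH-01 = (-15, 50, -0.5).
Determinant of the coordinate differences = 115·50 − (-15)·40 = 6350.
∂h/∂x = [(-1.9)·50 − (-0.5)·40] / 6350 = -0.01181
∂h/∂y = [115·(-0.5) − (-15)·(-1.9)] / 6350 = -0.01354
h(-45, 95) = 883.4 + (-0.01181)·(-85) + (-0.01354)·(-185) = 883.4 +1.004 +2.506 = 886.909 ft.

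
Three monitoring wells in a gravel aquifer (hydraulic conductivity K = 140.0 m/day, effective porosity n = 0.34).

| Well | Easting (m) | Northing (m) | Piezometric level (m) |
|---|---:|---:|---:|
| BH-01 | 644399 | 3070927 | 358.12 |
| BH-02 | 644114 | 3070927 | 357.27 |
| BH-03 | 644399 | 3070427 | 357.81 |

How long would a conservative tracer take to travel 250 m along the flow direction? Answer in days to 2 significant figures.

200 days

∂h/∂x = (357.27 − 358.12) / (644114 − 644399) = +0.002982
∂h/∂y = (357.81 − 358.12) / (3070427 − 3070927) = +0.0006200
|∇h| = √(0.002982² + 0.0006200²) = 0.003046
Seepage velocity v = K·i/n = 140.0 × 0.003046 / 0.34 = 1.254 m/day.
t = 250 / 1.254 = 199.4 days.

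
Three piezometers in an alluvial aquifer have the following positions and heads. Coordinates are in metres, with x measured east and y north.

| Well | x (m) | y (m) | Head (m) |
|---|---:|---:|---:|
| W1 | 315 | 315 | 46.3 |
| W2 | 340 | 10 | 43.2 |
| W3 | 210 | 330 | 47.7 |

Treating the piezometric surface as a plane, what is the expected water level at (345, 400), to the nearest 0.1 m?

Differences from W1: to W2 (Δx, Δy, Δh) = (25, -305, -3.1); to W3 = (-105, 15, +1.4).
Determinant of the coordinate differences = 25·15 − (-105)·(-305) = -31650.
∂h/∂x = [(-3.1)·15 − (+1.4)·(-305)] / -31650 = -0.01202
∂h/∂y = [25·(+1.4) − (-105)·(-3.1)] / -31650 = +0.009179
h(345, 400) = 46.3 + (-0.01202)·(30) + (+0.009179)·(85) = 46.3 -0.361 +0.780 = 46.720 m.

46.7 m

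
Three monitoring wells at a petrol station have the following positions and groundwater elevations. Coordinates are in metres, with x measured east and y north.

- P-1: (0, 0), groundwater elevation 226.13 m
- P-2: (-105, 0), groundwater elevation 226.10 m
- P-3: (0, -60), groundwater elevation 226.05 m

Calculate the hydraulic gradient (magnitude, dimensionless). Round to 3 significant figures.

0.00136

∂h/∂x = (226.10 − 226.13) / (-105 − 0) = +0.0002857
∂h/∂y = (226.05 − 226.13) / (-60 − 0) = +0.001333
|∇h| = √(0.0002857² + 0.001333²) = 0.001363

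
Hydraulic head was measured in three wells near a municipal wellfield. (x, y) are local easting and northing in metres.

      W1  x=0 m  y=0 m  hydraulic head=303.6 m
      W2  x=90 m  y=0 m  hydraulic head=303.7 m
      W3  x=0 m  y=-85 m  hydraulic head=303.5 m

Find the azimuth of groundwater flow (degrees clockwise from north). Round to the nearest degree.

223°

∂h/∂x = (303.7 − 303.6) / (90 − 0) = +0.001111
∂h/∂y = (303.5 − 303.6) / (-85 − 0) = +0.001176
Flow direction (−∇h) has components (-0.001111 E, -0.001176 N).
Azimuth = atan2(E, N) = atan2(-0.001111, -0.001176) = 223.4° ≈ 223°.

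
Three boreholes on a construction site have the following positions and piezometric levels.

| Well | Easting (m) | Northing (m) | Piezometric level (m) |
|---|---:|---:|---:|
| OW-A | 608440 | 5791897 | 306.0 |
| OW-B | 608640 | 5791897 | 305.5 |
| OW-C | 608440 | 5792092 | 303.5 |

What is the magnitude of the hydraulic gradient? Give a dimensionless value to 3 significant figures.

0.0131

∂h/∂x = (305.5 − 306.0) / (608640 − 608440) = -0.002500
∂h/∂y = (303.5 − 306.0) / (5792092 − 5791897) = -0.01282
|∇h| = √(-0.002500² + -0.01282²) = 0.01306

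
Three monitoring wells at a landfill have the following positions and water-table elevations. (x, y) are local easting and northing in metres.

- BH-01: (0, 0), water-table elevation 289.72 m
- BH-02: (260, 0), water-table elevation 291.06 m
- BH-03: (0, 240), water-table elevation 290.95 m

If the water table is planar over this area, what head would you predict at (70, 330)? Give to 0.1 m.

∂h/∂x = (291.06 − 289.72) / (260 − 0) = +0.005154
∂h/∂y = (290.95 − 289.72) / (240 − 0) = +0.005125
h(70, 330) = 289.72 + (+0.005154)·(70) + (+0.005125)·(330) = 289.72 +0.361 +1.691 = 291.772 m.

291.8 m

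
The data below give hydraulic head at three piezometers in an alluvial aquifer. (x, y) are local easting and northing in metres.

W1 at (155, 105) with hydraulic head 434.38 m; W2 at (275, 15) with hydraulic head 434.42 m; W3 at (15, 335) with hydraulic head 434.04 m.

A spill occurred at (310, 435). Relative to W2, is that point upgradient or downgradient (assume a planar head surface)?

Differences from W1: to W2 (Δx, Δy, Δh) = (120, -90, +0.04); to W3 = (-140, 230, -0.34).
Determinant of the coordinate differences = 120·230 − (-140)·(-90) = 15000.
∂h/∂x = [(+0.04)·230 − (-0.34)·(-90)] / 15000 = -0.001427
∂h/∂y = [120·(-0.34) − (-140)·(+0.04)] / 15000 = -0.002347
Head at (310, 435) = 434.38 + (-0.001427)·(155) + (-0.002347)·(330) = 433.38 m.
That is lower than the 434.42 m at W2, so the point is downgradient.

downgradient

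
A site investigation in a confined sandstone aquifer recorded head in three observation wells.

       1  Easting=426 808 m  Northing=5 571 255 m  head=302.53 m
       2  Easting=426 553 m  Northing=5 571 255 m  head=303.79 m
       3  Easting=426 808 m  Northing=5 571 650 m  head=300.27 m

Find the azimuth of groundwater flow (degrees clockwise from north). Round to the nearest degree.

041°

∂h/∂x = (303.79 − 302.53) / (426553 − 426808) = -0.004941
∂h/∂y = (300.27 − 302.53) / (5571650 − 5571255) = -0.005722
Flow direction (−∇h) has components (+0.004941 E, +0.005722 N).
Azimuth = atan2(E, N) = atan2(+0.004941, +0.005722) = 40.8° ≈ 041°.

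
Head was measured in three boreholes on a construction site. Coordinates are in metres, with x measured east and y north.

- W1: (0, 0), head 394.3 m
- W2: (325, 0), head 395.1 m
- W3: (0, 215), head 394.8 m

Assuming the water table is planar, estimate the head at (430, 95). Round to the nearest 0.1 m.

∂h/∂x = (395.1 − 394.3) / (325 − 0) = +0.002462
∂h/∂y = (394.8 − 394.3) / (215 − 0) = +0.002326
h(430, 95) = 394.3 + (+0.002462)·(430) + (+0.002326)·(95) = 394.3 +1.058 +0.221 = 395.579 m.

395.6 m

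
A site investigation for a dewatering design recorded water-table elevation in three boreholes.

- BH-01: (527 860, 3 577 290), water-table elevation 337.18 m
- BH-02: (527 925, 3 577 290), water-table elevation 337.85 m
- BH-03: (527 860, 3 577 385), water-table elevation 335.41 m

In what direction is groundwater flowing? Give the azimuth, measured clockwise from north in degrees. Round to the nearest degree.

∂h/∂x = (337.85 − 337.18) / (527925 − 527860) = +0.01031
∂h/∂y = (335.41 − 337.18) / (3577385 − 3577290) = -0.01863
Flow direction (−∇h) has components (-0.01031 E, +0.01863 N).
Azimuth = atan2(E, N) = atan2(-0.01031, +0.01863) = 331.0° ≈ 331°.

331°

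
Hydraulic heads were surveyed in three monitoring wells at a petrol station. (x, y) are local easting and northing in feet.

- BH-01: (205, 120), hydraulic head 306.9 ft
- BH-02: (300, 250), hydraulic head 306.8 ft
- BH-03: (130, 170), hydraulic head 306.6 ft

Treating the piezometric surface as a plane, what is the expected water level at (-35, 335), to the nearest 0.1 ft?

305.8 ft

With h = a·x + b·y + c and BH-01 as origin, the differences give:
  95·a + 130·b = -0.1
  (-75)·a + 50·b = -0.3
Eliminate b (×50 and ×130, subtract): 14500·a = 34.00 → a = ∂h/∂x = +0.002345
Back-substitute: b = ∂h/∂y = -0.002483.
h(-35, 335) = 306.9 + (+0.002345)·(-240) + (-0.002483)·(215) = 306.9 -0.563 -0.534 = 305.803 ft.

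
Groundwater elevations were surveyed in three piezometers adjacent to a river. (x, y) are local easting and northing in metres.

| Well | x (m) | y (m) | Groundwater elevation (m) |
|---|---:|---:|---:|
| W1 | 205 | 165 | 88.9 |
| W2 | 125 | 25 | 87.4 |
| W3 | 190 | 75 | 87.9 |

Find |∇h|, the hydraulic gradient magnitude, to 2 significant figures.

Differences from W1: to W2 (Δx, Δy, Δh) = (-80, -140, -1.5); to W3 = (-15, -90, -1.0).
Solve a·Δx + b·Δy = Δh: det = (-80)·(-90) − (-15)·(-140) = 5100.
∂h/∂x = [(-1.5)·(-90) − (-1.0)·(-140)] / 5100 = -0.0009804
∂h/∂y = [(-80)·(-1.0) − (-15)·(-1.5)] / 5100 = +0.01127
|∇h| = √(-0.0009804² + 0.01127²) = 0.01131

0.011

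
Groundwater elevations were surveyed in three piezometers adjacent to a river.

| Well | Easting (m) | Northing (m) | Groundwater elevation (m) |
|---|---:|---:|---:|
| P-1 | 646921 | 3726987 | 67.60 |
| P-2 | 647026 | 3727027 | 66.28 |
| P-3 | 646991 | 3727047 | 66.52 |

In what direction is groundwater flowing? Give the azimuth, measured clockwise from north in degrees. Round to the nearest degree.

060°

Three-point gradient (reference P-1): Δ to P-2 = (105, 40, -1.32), Δ to P-3 = (70, 60, -1.08).
∂h/∂x = -0.01029, ∂h/∂y = -0.006000 (det = 3500).
Flow direction (−∇h) has components (+0.01029 E, +0.006000 N).
Azimuth = atan2(E, N) = atan2(+0.01029, +0.006000) = 59.7° ≈ 060°.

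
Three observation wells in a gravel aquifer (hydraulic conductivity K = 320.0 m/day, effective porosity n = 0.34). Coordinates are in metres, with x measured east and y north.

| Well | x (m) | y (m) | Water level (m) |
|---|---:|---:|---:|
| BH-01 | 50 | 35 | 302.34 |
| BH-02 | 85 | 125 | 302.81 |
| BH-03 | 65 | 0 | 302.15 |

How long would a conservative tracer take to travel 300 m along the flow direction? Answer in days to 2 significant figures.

60 days

Differences from BH-01: to BH-02 (Δx, Δy, Δh) = (35, 90, +0.47); to BH-03 = (15, -35, -0.19).
Determinant of the coordinate differences = 35·(-35) − 15·90 = -2575.
∂h/∂x = [(+0.47)·(-35) − (-0.19)·90] / -2575 = -0.0002524
∂h/∂y = [35·(-0.19) − 15·(+0.47)] / -2575 = +0.005320
|∇h| = √(-0.0002524² + 0.005320²) = 0.005326
Seepage velocity v = K·i/n = 320.0 × 0.005326 / 0.34 = 5.013 m/day.
t = 300 / 5.013 = 59.84 days.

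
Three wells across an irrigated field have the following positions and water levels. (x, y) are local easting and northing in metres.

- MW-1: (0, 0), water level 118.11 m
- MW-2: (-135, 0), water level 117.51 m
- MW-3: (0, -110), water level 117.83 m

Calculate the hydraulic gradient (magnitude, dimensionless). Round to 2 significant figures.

0.0051

∂h/∂x = (117.51 − 118.11) / (-135 − 0) = +0.004444
∂h/∂y = (117.83 − 118.11) / (-110 − 0) = +0.002545
|∇h| = √(0.004444² + 0.002545²) = 0.005121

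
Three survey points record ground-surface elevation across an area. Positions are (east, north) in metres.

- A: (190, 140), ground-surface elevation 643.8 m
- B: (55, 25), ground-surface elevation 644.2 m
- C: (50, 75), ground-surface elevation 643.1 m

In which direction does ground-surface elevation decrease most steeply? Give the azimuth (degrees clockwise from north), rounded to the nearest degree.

325°

With z = a·x + b·y + c and A as origin, the differences give:
  (-135)·a + (-115)·b = +0.4
  (-140)·a + (-65)·b = -0.7
Eliminate b (×(-65) and ×(-115), subtract): -7325·a = -106.50 → a = ∂z/∂x = +0.01454
Back-substitute: b = ∂z/∂y = -0.02055.
Steepest decrease is along −∇f: components (-0.01454 E, +0.02055 N).
Azimuth = atan2(-0.01454, +0.02055) = 324.7° ≈ 325°.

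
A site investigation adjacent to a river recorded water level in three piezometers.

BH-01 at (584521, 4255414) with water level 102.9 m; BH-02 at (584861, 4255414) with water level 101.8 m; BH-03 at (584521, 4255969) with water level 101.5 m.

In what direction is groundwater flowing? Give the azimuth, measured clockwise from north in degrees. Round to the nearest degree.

∂h/∂x = (101.8 − 102.9) / (584861 − 584521) = -0.003235
∂h/∂y = (101.5 − 102.9) / (4255969 − 4255414) = -0.002523
Flow direction (−∇h) has components (+0.003235 E, +0.002523 N).
Azimuth = atan2(E, N) = atan2(+0.003235, +0.002523) = 52.1° ≈ 052°.

052°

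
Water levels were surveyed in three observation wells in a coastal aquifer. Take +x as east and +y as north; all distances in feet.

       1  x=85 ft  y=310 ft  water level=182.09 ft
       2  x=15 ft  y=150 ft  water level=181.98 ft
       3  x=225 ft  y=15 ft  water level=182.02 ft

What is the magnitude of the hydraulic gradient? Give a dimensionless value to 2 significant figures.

0.00068

Differences from 1: to 2 (Δx, Δy, Δh) = (-70, -160, -0.11); to 3 = (140, -295, -0.07).
Solve a·Δx + b·Δy = Δh: det = (-70)·(-295) − 140·(-160) = 43050.
∂h/∂x = [(-0.11)·(-295) − (-0.07)·(-160)] / 43050 = +0.0004936
∂h/∂y = [(-70)·(-0.07) − 140·(-0.11)] / 43050 = +0.0004715
|∇h| = √(0.0004936² + 0.0004715²) = 0.0006826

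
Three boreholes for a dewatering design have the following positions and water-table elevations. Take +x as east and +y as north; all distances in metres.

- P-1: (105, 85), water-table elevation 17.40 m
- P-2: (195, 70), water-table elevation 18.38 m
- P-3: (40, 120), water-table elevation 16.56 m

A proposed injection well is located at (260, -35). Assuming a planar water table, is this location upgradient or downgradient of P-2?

upgradient

Differences from P-1: to P-2 (Δx, Δy, Δh) = (90, -15, +0.98); to P-3 = (-65, 35, -0.84).
Determinant of the coordinate differences = 90·35 − (-65)·(-15) = 2175.
∂h/∂x = [(+0.98)·35 − (-0.84)·(-15)] / 2175 = +0.009977
∂h/∂y = [90·(-0.84) − (-65)·(+0.98)] / 2175 = -0.005471
Head at (260, -35) = 17.40 + (+0.009977)·(155) + (-0.005471)·(-120) = 19.60 m.
That is higher than the 18.38 m at P-2, so the point is upgradient.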